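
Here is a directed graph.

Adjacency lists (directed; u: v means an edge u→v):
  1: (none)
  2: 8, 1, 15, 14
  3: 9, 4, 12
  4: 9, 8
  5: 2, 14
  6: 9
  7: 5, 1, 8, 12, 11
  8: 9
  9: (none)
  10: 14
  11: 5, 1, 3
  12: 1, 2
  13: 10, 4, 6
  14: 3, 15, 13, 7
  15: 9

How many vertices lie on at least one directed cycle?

A vertex is on a directed cycle iff it belongs to a strongly connected component of size ≥ 2 (or has a self-loop).
The vertices on cycles are {2, 3, 5, 7, 10, 11, 12, 13, 14} — 9 in total.

9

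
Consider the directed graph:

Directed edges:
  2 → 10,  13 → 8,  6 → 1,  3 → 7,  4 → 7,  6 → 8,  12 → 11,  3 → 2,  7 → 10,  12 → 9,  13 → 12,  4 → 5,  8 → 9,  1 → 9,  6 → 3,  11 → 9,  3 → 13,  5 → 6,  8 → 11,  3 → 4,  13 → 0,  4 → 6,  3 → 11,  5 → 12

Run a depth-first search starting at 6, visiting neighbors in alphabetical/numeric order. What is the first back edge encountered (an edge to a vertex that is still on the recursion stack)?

5->6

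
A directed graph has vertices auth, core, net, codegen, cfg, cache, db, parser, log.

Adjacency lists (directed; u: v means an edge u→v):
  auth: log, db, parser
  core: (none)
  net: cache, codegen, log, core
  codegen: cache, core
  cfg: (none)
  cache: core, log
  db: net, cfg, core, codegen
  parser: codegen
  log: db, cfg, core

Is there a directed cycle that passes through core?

core lies on a cycle iff there is a path from core back to itself.
Exploring from core, it never reaches itself; equivalently, its strongly connected component is a singleton.

No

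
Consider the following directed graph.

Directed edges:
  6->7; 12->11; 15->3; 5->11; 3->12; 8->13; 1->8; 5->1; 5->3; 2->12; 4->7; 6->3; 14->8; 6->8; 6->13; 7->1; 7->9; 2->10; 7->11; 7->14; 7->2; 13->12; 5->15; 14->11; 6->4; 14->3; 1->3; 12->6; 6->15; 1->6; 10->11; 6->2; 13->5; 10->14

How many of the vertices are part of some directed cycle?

A vertex is on a directed cycle iff it belongs to a strongly connected component of size ≥ 2 (or has a self-loop).
The vertices on cycles are {1, 2, 3, 4, 5, 6, 7, 8, 10, 12, 13, 14, 15} — 13 in total.

13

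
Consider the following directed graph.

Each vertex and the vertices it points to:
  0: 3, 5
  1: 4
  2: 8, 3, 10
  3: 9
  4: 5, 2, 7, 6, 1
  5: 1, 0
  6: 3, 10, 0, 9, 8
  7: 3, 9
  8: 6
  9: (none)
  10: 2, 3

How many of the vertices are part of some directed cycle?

8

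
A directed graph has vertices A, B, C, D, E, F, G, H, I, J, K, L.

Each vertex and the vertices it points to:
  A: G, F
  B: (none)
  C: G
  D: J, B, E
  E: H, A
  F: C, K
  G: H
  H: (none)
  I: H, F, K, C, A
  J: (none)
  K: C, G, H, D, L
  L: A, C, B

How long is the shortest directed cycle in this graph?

4

For each vertex v, BFS finds the shortest path from v back to v.
The shortest such closed walk is F → K → L → A → F, length 4.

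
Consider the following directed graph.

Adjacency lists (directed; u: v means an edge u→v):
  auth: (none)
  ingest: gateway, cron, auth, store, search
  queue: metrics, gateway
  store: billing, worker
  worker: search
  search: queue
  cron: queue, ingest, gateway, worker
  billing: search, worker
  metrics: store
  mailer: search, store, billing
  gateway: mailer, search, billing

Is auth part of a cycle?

No

auth lies on a cycle iff there is a path from auth back to itself.
Exploring from auth, it never reaches itself; equivalently, its strongly connected component is a singleton.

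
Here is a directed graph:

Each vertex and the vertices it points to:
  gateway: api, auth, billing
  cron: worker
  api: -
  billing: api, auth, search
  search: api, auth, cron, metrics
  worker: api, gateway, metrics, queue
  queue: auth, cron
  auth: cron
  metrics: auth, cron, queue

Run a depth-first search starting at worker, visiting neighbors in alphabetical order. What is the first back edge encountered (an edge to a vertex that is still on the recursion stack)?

cron→worker

DFS from worker (visiting neighbors in alphabetical order); mark gray on enter, black on exit:
worker gray
  api gray
  api black
  gateway gray
    gateway→api: api black — skip
    auth gray
      cron gray
        cron→worker: worker is gray → back edge
First back edge: cron → worker.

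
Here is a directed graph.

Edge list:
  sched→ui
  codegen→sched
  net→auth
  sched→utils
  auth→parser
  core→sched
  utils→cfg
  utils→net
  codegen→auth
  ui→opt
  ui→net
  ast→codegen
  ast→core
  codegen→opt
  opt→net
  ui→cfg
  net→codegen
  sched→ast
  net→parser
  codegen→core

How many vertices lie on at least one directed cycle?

A vertex is on a directed cycle iff it belongs to a strongly connected component of size ≥ 2 (or has a self-loop).
The vertices on cycles are {ui, ast, net, opt, core, sched, utils, codegen} — 8 in total.

8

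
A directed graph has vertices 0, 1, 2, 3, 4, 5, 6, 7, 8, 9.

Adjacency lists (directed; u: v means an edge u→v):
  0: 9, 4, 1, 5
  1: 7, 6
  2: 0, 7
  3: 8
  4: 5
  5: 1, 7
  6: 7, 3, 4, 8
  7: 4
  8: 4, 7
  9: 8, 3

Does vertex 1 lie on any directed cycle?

Yes

1 is on a cycle iff 1 can reach itself via ≥1 edge.
1 → 7 → 4 → 5 → 1 — yes.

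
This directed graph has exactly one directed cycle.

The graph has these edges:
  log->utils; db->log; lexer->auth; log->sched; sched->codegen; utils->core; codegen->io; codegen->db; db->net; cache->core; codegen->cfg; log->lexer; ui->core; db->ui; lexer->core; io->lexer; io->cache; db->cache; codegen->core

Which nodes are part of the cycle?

db, log, sched, codegen

DFS with gray/black marking from codegen:
codegen gray
  db gray
    ui gray
      core gray
      core black
    ui black
    cache gray
      cache→core: core black — skip
    cache black
    log gray
      utils gray
        utils→core: core black — skip
      utils black
      sched gray
        sched→codegen: codegen is gray → back edge
Back edge closes the cycle codegen → db → log → sched → codegen; its vertices are {db, log, sched, codegen}.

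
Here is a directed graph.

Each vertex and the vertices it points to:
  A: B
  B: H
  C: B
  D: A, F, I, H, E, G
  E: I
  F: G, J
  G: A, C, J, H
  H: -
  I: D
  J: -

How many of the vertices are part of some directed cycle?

3

A vertex is on a directed cycle iff it belongs to a strongly connected component of size ≥ 2 (or has a self-loop).
The vertices on cycles are {D, E, I} — 3 in total.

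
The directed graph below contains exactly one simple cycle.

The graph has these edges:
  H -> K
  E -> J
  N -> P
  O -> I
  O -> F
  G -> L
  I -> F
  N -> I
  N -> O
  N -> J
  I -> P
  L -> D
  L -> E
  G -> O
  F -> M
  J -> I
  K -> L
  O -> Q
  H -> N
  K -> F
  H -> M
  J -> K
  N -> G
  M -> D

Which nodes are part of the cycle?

E, J, K, L

DFS with gray/black marking from J:
J gray
  I gray
    F gray
      M gray
        D gray
        D black
      M black
    F black
    P gray
    P black
  I black
  K gray
    K→F: F black — skip
    L gray
      L→D: D black — skip
      E gray
        E→J: J is gray → back edge
Back edge closes the cycle J → K → L → E → J; its vertices are {E, J, K, L}.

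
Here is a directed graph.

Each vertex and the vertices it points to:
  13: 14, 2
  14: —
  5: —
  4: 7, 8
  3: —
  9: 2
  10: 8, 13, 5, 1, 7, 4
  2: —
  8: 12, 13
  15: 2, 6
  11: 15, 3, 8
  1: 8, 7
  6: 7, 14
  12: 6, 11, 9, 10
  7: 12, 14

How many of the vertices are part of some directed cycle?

9

A vertex is on a directed cycle iff it belongs to a strongly connected component of size ≥ 2 (or has a self-loop).
The vertices on cycles are {1, 4, 6, 7, 8, 10, 11, 12, 15} — 9 in total.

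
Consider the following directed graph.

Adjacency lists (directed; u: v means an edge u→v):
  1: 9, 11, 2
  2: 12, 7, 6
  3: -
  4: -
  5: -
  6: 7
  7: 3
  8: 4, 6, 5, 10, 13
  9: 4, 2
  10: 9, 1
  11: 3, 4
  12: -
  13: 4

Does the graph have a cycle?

DFS with white/gray/black marking, starting from 6:
6 gray
  7 gray
    3 gray
    3 black
  7 black
6 black
1 gray
  9 gray
    4 gray
    4 black
    2 gray
      12 gray
      12 black
      2→7: 7 black — skip
      2→6: 6 black — skip
    2 black
  9 black
  11 gray
    11→3: 3 black — skip
    11→4: 4 black — skip
  11 black
  1→2: 2 black — skip
1 black
5 gray
5 black
8 gray
  8→4: 4 black — skip
  8→6: 6 black — skip
  8→5: 5 black — skip
  10 gray
    10→9: 9 black — skip
    10→1: 1 black — skip
  10 black
  13 gray
    13→4: 4 black — skip
  13 black
8 black
Every edge goes to a white or black vertex — no back edge, so the graph is acyclic.

No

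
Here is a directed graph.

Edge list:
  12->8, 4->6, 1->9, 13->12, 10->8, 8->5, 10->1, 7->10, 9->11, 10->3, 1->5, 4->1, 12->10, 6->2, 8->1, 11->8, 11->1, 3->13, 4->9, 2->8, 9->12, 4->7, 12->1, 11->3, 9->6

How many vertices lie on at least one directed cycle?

10

A vertex is on a directed cycle iff it belongs to a strongly connected component of size ≥ 2 (or has a self-loop).
The vertices on cycles are {1, 2, 3, 6, 8, 9, 10, 11, 12, 13} — 10 in total.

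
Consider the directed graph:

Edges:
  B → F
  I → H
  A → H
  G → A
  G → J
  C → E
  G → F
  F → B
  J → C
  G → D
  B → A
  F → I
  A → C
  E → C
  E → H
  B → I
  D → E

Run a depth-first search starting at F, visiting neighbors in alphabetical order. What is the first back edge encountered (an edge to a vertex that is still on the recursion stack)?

E->C

DFS from F (visiting neighbors in alphabetical order); mark gray on enter, black on exit:
F gray
  B gray
    A gray
      C gray
        E gray
          E→C: C is gray → back edge
First back edge: E → C.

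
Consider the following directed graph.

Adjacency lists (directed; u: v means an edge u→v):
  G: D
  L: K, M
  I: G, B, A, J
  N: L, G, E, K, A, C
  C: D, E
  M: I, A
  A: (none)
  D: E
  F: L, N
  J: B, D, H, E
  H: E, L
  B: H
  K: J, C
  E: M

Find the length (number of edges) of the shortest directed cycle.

4

For each vertex v, BFS finds the shortest path from v back to v.
The shortest such closed walk is L → K → J → H → L, length 4.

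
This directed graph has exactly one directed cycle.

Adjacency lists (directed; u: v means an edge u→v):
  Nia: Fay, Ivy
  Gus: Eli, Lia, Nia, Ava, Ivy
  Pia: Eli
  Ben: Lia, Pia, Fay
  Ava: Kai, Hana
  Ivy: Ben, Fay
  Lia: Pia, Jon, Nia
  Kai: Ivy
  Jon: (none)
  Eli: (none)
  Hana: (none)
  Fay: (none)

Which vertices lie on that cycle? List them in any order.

DFS with gray/black marking from Lia:
Lia gray
  Pia gray
    Eli gray
    Eli black
  Pia black
  Jon gray
  Jon black
  Nia gray
    Fay gray
    Fay black
    Ivy gray
      Ben gray
        Ben→Lia: Lia is gray → back edge
Back edge closes the cycle Lia → Nia → Ivy → Ben → Lia; its vertices are {Ben, Ivy, Lia, Nia}.

Ben, Ivy, Lia, Nia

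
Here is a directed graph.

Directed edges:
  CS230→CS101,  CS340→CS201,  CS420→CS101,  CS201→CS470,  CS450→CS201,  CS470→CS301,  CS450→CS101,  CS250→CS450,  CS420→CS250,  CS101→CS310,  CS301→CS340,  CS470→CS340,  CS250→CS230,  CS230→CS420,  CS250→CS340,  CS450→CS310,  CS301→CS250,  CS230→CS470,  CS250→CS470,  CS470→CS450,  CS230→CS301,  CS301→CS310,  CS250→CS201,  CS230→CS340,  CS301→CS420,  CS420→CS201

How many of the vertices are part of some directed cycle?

8

A vertex is on a directed cycle iff it belongs to a strongly connected component of size ≥ 2 (or has a self-loop).
The vertices on cycles are {CS201, CS230, CS250, CS301, CS340, CS420, CS450, CS470} — 8 in total.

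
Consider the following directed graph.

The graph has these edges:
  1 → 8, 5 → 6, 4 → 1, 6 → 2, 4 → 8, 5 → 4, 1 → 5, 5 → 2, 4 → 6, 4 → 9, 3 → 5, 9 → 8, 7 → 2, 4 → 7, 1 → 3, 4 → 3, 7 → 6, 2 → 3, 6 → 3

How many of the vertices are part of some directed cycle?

A vertex is on a directed cycle iff it belongs to a strongly connected component of size ≥ 2 (or has a self-loop).
The vertices on cycles are {1, 2, 3, 4, 5, 6, 7} — 7 in total.

7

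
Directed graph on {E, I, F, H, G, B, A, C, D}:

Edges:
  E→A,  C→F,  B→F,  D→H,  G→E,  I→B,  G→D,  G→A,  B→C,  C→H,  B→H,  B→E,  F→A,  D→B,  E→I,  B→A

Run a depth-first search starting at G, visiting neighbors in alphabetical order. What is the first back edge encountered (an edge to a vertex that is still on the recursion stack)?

DFS from G (visiting neighbors in alphabetical order); mark gray on enter, black on exit:
G gray
  A gray
  A black
  D gray
    B gray
      B→A: A black — skip
      C gray
        F gray
          F→A: A black — skip
        F black
        H gray
        H black
      C black
      E gray
        E→A: A black — skip
        I gray
          I→B: B is gray → back edge
First back edge: I → B.

I→B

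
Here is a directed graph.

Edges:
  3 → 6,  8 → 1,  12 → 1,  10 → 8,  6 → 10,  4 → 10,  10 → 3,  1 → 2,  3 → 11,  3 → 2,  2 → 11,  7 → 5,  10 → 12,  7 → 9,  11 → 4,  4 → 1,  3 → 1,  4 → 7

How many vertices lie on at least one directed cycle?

9

A vertex is on a directed cycle iff it belongs to a strongly connected component of size ≥ 2 (or has a self-loop).
The vertices on cycles are {1, 2, 3, 4, 6, 8, 10, 11, 12} — 9 in total.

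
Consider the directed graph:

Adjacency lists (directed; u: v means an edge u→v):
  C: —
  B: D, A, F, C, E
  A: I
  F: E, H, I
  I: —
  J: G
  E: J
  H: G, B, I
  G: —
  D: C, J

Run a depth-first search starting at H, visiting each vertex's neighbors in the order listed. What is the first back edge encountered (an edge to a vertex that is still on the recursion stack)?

F→H

DFS from H (visiting each vertex's neighbors in the order listed); mark gray on enter, black on exit:
H gray
  G gray
  G black
  B gray
    D gray
      C gray
      C black
      J gray
        J→G: G black — skip
      J black
    D black
    A gray
      I gray
      I black
    A black
    F gray
      E gray
        E→J: J black — skip
      E black
      F→H: H is gray → back edge
First back edge: F → H.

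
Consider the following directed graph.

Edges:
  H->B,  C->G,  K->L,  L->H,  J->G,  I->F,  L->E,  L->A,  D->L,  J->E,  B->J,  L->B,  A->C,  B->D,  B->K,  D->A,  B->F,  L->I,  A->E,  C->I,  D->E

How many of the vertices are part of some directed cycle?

A vertex is on a directed cycle iff it belongs to a strongly connected component of size ≥ 2 (or has a self-loop).
The vertices on cycles are {B, D, H, K, L} — 5 in total.

5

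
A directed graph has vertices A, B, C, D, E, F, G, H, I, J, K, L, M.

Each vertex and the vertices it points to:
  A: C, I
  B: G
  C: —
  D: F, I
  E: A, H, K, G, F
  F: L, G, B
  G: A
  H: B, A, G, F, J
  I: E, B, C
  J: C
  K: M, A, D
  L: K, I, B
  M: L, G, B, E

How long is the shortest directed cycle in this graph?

3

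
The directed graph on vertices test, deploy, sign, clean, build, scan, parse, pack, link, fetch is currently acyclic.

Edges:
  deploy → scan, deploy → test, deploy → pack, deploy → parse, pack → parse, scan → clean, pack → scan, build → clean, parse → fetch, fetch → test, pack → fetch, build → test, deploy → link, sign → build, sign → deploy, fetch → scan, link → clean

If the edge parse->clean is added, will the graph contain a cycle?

Adding parse→clean creates a cycle iff clean can already reach parse.
Explore from clean: no path reaches parse. The graph stays acyclic.

No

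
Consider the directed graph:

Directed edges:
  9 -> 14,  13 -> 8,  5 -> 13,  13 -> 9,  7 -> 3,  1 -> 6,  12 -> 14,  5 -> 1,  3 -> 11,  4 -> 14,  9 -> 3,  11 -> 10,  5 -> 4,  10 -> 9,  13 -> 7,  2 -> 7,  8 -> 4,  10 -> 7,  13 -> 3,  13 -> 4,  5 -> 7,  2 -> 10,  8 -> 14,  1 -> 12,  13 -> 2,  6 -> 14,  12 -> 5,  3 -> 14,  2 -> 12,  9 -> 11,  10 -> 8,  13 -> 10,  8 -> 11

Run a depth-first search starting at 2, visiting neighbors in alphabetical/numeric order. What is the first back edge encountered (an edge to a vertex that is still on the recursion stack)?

DFS from 2 (visiting neighbors in alphabetical/numeric order); mark gray on enter, black on exit:
2 gray
  7 gray
    3 gray
      11 gray
        10 gray
          10→7: 7 is gray → back edge
First back edge: 10 → 7.

10→7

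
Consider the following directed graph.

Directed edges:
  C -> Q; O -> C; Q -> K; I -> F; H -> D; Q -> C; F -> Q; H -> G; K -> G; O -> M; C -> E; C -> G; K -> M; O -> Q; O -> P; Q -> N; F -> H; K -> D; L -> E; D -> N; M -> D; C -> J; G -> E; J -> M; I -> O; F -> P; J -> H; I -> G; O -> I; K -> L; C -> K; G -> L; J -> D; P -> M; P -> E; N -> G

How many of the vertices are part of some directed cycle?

4

A vertex is on a directed cycle iff it belongs to a strongly connected component of size ≥ 2 (or has a self-loop).
The vertices on cycles are {C, I, O, Q} — 4 in total.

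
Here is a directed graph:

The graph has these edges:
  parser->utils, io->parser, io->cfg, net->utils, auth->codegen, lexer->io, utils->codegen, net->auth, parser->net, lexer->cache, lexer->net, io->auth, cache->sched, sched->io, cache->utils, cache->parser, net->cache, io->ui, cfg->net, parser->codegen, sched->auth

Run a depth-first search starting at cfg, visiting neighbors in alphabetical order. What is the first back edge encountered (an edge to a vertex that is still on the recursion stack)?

parser->net

DFS from cfg (visiting neighbors in alphabetical order); mark gray on enter, black on exit:
cfg gray
  net gray
    auth gray
      codegen gray
      codegen black
    auth black
    cache gray
      parser gray
        parser→codegen: codegen black — skip
        parser→net: net is gray → back edge
First back edge: parser → net.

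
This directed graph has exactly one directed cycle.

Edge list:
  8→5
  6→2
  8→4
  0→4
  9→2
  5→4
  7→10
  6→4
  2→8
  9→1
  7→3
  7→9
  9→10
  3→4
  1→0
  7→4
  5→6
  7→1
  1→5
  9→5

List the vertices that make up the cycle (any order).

DFS with gray/black marking from 2:
2 gray
  8 gray
    4 gray
    4 black
    5 gray
      5→4: 4 black — skip
      6 gray
        6→4: 4 black — skip
        6→2: 2 is gray → back edge
Back edge closes the cycle 2 → 8 → 5 → 6 → 2; its vertices are {2, 5, 6, 8}.

2, 5, 6, 8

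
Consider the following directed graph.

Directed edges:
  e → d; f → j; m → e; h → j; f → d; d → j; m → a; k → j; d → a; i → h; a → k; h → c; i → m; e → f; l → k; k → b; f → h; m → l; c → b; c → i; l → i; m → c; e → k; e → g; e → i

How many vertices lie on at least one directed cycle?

7

A vertex is on a directed cycle iff it belongs to a strongly connected component of size ≥ 2 (or has a self-loop).
The vertices on cycles are {c, e, f, h, i, l, m} — 7 in total.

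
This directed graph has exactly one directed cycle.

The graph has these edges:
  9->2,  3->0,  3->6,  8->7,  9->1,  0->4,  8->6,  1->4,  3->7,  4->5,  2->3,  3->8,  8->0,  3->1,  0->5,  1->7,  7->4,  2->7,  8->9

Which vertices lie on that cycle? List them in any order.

2, 3, 8, 9

DFS with gray/black marking from 2:
2 gray
  7 gray
    4 gray
      5 gray
      5 black
    4 black
  7 black
  3 gray
    6 gray
    6 black
    1 gray
      1→4: 4 black — skip
      1→7: 7 black — skip
    1 black
    0 gray
      0→4: 4 black — skip
      0→5: 5 black — skip
    0 black
    3→7: 7 black — skip
    8 gray
      9 gray
        9→1: 1 black — skip
        9→2: 2 is gray → back edge
Back edge closes the cycle 2 → 3 → 8 → 9 → 2; its vertices are {2, 3, 8, 9}.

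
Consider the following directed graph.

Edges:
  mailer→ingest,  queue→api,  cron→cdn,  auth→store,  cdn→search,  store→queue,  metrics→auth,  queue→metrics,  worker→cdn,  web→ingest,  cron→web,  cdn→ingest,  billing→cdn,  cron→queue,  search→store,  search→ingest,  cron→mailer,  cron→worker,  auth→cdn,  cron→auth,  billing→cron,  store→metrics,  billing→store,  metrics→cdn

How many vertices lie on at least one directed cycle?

A vertex is on a directed cycle iff it belongs to a strongly connected component of size ≥ 2 (or has a self-loop).
The vertices on cycles are {cdn, auth, queue, store, search, metrics} — 6 in total.

6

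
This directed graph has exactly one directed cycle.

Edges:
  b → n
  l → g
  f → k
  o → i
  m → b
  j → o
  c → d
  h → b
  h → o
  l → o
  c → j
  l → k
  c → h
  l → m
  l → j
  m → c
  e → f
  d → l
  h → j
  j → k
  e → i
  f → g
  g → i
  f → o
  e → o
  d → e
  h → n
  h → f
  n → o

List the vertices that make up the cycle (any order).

DFS with gray/black marking from m:
m gray
  b gray
    n gray
      o gray
        i gray
        i black
      o black
    n black
  b black
  c gray
    h gray
      h→o: o black — skip
      h→n: n black — skip
      h→b: b black — skip
      j gray
        j→o: o black — skip
        k gray
        k black
      j black
      f gray
        f→o: o black — skip
        f→k: k black — skip
        g gray
          g→i: i black — skip
        g black
      f black
    h black
    d gray
      e gray
        e→f: f black — skip
        e→o: o black — skip
        e→i: i black — skip
      e black
      l gray
        l→g: g black — skip
        l→m: m is gray → back edge
Back edge closes the cycle m → c → d → l → m; its vertices are {c, d, l, m}.

c, d, l, m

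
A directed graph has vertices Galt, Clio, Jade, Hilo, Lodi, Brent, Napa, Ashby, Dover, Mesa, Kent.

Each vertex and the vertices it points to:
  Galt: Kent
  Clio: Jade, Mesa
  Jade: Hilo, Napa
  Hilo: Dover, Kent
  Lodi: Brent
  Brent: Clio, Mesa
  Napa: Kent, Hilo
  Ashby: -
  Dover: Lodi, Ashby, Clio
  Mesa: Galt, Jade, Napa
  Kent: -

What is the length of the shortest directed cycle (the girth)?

For each vertex v, BFS finds the shortest path from v back to v.
The shortest such closed walk is Dover → Clio → Jade → Hilo → Dover, length 4.

4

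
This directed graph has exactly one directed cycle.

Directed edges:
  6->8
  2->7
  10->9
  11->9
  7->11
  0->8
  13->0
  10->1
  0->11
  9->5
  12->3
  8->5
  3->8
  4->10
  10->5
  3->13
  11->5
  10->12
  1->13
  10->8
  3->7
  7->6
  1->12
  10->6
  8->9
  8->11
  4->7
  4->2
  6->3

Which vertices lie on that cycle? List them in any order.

3, 6, 7

DFS with gray/black marking from 7:
7 gray
  11 gray
    9 gray
      5 gray
      5 black
    9 black
    11→5: 5 black — skip
  11 black
  6 gray
    3 gray
      8 gray
        8→5: 5 black — skip
        8→9: 9 black — skip
        8→11: 11 black — skip
      8 black
      3→7: 7 is gray → back edge
Back edge closes the cycle 7 → 6 → 3 → 7; its vertices are {3, 6, 7}.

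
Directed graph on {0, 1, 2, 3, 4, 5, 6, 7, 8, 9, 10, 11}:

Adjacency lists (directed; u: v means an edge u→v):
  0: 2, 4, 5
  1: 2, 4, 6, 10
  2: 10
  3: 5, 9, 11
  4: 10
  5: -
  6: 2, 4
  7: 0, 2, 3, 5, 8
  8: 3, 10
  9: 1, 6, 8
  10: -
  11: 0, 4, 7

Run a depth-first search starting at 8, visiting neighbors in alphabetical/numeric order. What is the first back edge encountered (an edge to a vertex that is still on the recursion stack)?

9->8

DFS from 8 (visiting neighbors in alphabetical/numeric order); mark gray on enter, black on exit:
8 gray
  3 gray
    5 gray
    5 black
    9 gray
      1 gray
        2 gray
          10 gray
          10 black
        2 black
        4 gray
          4→10: 10 black — skip
        4 black
        6 gray
          6→2: 2 black — skip
          6→4: 4 black — skip
        6 black
        1→10: 10 black — skip
      1 black
      9→6: 6 black — skip
      9→8: 8 is gray → back edge
First back edge: 9 → 8.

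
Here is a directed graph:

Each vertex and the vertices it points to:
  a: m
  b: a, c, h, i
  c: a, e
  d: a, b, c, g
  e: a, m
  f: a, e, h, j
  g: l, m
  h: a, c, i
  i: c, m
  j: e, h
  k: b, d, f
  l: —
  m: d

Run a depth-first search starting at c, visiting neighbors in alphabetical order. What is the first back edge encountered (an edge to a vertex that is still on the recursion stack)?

d->a

DFS from c (visiting neighbors in alphabetical order); mark gray on enter, black on exit:
c gray
  a gray
    m gray
      d gray
        d→a: a is gray → back edge
First back edge: d → a.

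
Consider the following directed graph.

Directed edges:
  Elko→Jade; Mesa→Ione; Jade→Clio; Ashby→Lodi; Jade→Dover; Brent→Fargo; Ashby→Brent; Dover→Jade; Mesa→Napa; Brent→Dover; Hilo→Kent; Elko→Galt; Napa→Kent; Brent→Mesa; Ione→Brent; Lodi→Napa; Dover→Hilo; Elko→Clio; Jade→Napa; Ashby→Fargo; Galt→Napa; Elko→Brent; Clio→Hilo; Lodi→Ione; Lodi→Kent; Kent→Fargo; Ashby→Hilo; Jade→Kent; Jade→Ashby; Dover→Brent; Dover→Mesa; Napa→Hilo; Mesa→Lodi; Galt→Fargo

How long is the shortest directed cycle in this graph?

For each vertex v, BFS finds the shortest path from v back to v.
The shortest such closed walk is Jade → Dover → Jade, length 2.

2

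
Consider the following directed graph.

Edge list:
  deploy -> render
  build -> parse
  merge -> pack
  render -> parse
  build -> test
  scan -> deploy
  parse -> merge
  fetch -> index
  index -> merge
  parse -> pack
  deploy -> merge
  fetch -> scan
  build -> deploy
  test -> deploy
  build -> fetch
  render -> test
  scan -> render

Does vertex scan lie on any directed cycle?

No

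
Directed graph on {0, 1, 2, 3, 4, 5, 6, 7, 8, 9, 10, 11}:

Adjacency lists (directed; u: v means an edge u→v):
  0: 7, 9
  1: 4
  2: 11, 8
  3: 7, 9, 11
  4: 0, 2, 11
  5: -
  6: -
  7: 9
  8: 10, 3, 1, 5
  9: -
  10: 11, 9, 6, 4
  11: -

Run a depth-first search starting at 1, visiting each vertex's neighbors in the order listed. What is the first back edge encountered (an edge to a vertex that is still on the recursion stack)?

DFS from 1 (visiting each vertex's neighbors in the order listed); mark gray on enter, black on exit:
1 gray
  4 gray
    0 gray
      7 gray
        9 gray
        9 black
      7 black
      0→9: 9 black — skip
    0 black
    2 gray
      11 gray
      11 black
      8 gray
        10 gray
          10→11: 11 black — skip
          10→9: 9 black — skip
          6 gray
          6 black
          10→4: 4 is gray → back edge
First back edge: 10 → 4.

10->4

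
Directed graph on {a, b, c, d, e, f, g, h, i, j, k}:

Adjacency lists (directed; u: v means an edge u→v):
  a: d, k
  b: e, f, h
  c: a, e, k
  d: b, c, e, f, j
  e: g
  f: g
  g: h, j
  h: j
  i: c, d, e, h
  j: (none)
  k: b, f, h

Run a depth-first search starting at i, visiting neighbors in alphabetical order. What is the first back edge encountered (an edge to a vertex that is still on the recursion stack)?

DFS from i (visiting neighbors in alphabetical order); mark gray on enter, black on exit:
i gray
  c gray
    a gray
      d gray
        b gray
          e gray
            g gray
              h gray
                j gray
                j black
              h black
              g→j: j black — skip
            g black
          e black
          f gray
            f→g: g black — skip
          f black
          b→h: h black — skip
        b black
        d→c: c is gray → back edge
First back edge: d → c.

d->c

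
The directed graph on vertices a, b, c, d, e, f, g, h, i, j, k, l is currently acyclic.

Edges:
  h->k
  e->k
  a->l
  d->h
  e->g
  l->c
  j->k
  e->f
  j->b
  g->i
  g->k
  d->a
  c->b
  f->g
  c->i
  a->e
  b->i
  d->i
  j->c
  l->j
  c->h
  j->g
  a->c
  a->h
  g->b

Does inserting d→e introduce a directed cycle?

Adding d→e creates a cycle iff e can already reach d.
Explore from e: no path reaches d. The graph stays acyclic.

No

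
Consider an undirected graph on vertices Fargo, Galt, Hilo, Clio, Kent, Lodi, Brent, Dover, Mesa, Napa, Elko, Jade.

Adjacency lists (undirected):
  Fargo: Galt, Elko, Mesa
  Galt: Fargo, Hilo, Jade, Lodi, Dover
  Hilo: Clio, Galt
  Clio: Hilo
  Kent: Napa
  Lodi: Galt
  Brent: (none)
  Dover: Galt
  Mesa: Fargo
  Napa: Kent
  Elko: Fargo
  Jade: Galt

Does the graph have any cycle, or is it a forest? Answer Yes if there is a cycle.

DFS, tracking each vertex's parent; an edge to a visited non-parent vertex closes a cycle.
Start from Mesa:
visit Mesa (parent –)
  visit Fargo (parent Mesa)
    visit Galt (parent Fargo)
      Galt–Fargo: parent, skip
      visit Hilo (parent Galt)
        visit Clio (parent Hilo)
          Clio–Hilo: parent, skip
        Hilo–Galt: parent, skip
      visit Jade (parent Galt)
        Jade–Galt: parent, skip
      visit Lodi (parent Galt)
        Lodi–Galt: parent, skip
      visit Dover (parent Galt)
        Dover–Galt: parent, skip
    visit Elko (parent Fargo)
      Elko–Fargo: parent, skip
    Fargo–Mesa: parent, skip
visit Kent (parent –)
  visit Napa (parent Kent)
    Napa–Kent: parent, skip
visit Brent (parent –)
No non-parent visited neighbor found — the graph is a forest.

No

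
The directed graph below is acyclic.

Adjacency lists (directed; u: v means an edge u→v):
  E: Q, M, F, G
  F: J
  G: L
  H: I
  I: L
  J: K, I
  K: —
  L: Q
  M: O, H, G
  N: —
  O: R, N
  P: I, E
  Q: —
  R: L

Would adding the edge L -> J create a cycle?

Yes

Adding L→J creates a cycle iff J can already reach L.
Path from J: J → I → L.
So J → … → L → J is a cycle.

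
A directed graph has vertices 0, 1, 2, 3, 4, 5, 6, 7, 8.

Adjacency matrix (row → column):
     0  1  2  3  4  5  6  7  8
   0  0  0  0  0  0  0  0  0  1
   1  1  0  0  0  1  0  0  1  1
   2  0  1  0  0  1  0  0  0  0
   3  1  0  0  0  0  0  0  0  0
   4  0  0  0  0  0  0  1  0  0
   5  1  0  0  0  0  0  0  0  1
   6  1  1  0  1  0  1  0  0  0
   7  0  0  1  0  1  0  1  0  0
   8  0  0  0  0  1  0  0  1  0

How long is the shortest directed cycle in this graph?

For each vertex v, BFS finds the shortest path from v back to v.
The shortest such closed walk is 6 → 1 → 4 → 6, length 3.

3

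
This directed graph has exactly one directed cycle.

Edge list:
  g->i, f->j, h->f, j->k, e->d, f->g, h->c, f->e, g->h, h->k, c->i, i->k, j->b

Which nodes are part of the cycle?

f, g, h

DFS with gray/black marking from h:
h gray
  f gray
    g gray
      i gray
        k gray
        k black
      i black
      g→h: h is gray → back edge
Back edge closes the cycle h → f → g → h; its vertices are {f, g, h}.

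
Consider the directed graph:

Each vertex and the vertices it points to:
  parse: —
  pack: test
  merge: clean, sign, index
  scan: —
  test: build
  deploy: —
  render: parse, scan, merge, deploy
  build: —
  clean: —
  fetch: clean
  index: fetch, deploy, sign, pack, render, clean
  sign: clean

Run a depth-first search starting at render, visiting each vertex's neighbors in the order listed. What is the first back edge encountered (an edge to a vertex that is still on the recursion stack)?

DFS from render (visiting each vertex's neighbors in the order listed); mark gray on enter, black on exit:
render gray
  parse gray
  parse black
  scan gray
  scan black
  merge gray
    clean gray
    clean black
    sign gray
      sign→clean: clean black — skip
    sign black
    index gray
      fetch gray
        fetch→clean: clean black — skip
      fetch black
      deploy gray
      deploy black
      index→sign: sign black — skip
      pack gray
        test gray
          build gray
          build black
        test black
      pack black
      index→render: render is gray → back edge
First back edge: index → render.

index->render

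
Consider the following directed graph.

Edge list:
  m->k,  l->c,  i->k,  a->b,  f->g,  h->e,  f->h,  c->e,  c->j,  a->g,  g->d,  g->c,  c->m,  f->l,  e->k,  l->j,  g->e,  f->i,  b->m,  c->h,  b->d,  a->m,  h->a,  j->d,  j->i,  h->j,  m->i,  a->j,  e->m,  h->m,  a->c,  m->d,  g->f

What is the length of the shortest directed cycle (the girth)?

2

For each vertex v, BFS finds the shortest path from v back to v.
The shortest such closed walk is g → f → g, length 2.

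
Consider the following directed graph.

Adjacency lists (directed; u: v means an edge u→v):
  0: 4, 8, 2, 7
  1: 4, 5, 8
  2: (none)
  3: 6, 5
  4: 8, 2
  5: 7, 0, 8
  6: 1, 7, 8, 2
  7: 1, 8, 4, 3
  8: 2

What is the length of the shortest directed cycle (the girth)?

For each vertex v, BFS finds the shortest path from v back to v.
The shortest such closed walk is 3 → 6 → 7 → 3, length 3.

3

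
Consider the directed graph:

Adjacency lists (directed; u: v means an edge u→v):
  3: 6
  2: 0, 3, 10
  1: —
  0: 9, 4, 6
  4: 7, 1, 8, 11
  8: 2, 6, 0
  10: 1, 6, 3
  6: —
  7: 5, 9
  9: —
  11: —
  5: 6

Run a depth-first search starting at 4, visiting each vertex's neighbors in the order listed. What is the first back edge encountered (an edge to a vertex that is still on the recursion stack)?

DFS from 4 (visiting each vertex's neighbors in the order listed); mark gray on enter, black on exit:
4 gray
  7 gray
    5 gray
      6 gray
      6 black
    5 black
    9 gray
    9 black
  7 black
  1 gray
  1 black
  8 gray
    2 gray
      0 gray
        0→9: 9 black — skip
        0→4: 4 is gray → back edge
First back edge: 0 → 4.

0→4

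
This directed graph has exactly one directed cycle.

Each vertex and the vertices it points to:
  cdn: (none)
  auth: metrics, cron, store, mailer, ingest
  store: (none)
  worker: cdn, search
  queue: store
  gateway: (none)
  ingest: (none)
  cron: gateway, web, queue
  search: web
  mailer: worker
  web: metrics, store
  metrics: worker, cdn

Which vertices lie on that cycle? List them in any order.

DFS with gray/black marking from metrics:
metrics gray
  worker gray
    cdn gray
    cdn black
    search gray
      web gray
        web→metrics: metrics is gray → back edge
Back edge closes the cycle metrics → worker → search → web → metrics; its vertices are {web, search, worker, metrics}.

web, search, worker, metrics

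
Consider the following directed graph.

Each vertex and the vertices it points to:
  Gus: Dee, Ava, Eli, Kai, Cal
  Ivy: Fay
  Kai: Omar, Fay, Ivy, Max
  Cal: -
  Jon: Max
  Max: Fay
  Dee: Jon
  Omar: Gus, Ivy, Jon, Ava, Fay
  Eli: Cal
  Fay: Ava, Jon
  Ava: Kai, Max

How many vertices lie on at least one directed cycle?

A vertex is on a directed cycle iff it belongs to a strongly connected component of size ≥ 2 (or has a self-loop).
The vertices on cycles are {Ava, Dee, Fay, Gus, Ivy, Jon, Kai, Max, Omar} — 9 in total.

9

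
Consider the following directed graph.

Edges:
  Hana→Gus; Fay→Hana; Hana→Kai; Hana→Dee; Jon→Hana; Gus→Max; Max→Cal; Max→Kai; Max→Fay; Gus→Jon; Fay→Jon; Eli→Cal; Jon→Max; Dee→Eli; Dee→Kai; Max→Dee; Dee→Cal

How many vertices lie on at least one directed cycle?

A vertex is on a directed cycle iff it belongs to a strongly connected component of size ≥ 2 (or has a self-loop).
The vertices on cycles are {Fay, Gus, Jon, Max, Hana} — 5 in total.

5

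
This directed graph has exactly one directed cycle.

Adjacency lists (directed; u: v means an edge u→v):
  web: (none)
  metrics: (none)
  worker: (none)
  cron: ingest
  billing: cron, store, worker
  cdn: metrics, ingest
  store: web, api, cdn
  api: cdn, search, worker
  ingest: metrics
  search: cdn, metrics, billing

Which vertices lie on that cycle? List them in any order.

api, store, search, billing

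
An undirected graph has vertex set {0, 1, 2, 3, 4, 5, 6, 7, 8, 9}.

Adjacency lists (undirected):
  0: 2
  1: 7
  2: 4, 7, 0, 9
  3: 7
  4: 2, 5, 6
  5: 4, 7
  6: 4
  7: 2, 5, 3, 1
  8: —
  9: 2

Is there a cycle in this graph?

DFS, tracking each vertex's parent; an edge to a visited non-parent vertex closes a cycle.
Start from 3:
visit 3 (parent –)
  visit 7 (parent 3)
    visit 2 (parent 7)
      visit 4 (parent 2)
        4–2: parent, skip
        visit 5 (parent 4)
          5–4: parent, skip
          5–7: 7 visited and ≠ parent → cycle
Cycle: 7 – 2 – 4 – 5 – 7.

Yes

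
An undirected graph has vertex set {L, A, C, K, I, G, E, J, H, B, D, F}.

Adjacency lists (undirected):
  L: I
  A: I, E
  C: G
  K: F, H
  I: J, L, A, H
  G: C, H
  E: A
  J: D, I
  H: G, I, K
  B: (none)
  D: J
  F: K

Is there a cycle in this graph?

No

DFS, tracking each vertex's parent; an edge to a visited non-parent vertex closes a cycle.
Start from H:
visit H (parent –)
  visit G (parent H)
    visit C (parent G)
      C–G: parent, skip
    G–H: parent, skip
  visit I (parent H)
    visit J (parent I)
      visit D (parent J)
        D–J: parent, skip
      J–I: parent, skip
    visit L (parent I)
      L–I: parent, skip
    visit A (parent I)
      A–I: parent, skip
      visit E (parent A)
        E–A: parent, skip
    I–H: parent, skip
  visit K (parent H)
    visit F (parent K)
      F–K: parent, skip
    K–H: parent, skip
visit B (parent –)
No non-parent visited neighbor found — the graph is a forest.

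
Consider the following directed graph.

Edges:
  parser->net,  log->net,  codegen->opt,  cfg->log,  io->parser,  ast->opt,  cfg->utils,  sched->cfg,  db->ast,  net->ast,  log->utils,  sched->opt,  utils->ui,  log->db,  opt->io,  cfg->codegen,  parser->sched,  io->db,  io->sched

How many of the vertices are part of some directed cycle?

A vertex is on a directed cycle iff it belongs to a strongly connected component of size ≥ 2 (or has a self-loop).
The vertices on cycles are {db, io, ast, cfg, log, net, opt, sched, parser, codegen} — 10 in total.

10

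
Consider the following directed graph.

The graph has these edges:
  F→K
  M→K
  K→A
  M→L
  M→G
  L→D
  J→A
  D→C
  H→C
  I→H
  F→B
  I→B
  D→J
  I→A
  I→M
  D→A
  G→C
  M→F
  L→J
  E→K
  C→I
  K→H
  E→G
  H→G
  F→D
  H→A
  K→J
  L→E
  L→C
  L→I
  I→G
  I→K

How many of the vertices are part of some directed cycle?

10

A vertex is on a directed cycle iff it belongs to a strongly connected component of size ≥ 2 (or has a self-loop).
The vertices on cycles are {C, D, E, F, G, H, I, K, L, M} — 10 in total.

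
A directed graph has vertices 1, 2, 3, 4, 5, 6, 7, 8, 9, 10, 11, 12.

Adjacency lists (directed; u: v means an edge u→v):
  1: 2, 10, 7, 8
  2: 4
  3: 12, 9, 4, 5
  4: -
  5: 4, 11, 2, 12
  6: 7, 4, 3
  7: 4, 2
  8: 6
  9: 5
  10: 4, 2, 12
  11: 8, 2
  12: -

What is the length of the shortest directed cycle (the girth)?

5

For each vertex v, BFS finds the shortest path from v back to v.
The shortest such closed walk is 8 → 6 → 3 → 5 → 11 → 8, length 5.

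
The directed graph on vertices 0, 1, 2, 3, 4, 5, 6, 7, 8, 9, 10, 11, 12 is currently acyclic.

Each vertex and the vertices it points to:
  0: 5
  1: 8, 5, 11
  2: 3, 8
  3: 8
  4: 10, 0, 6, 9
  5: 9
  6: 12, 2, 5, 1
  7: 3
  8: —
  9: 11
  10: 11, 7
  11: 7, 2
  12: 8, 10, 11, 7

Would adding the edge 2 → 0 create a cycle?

Adding 2→0 creates a cycle iff 0 can already reach 2.
Path from 0: 0 → 5 → 9 → 11 → 2.
So 0 → … → 2 → 0 is a cycle.

Yes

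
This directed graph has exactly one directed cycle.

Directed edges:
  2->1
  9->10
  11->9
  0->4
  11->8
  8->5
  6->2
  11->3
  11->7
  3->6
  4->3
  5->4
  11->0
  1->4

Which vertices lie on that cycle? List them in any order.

1, 2, 3, 4, 6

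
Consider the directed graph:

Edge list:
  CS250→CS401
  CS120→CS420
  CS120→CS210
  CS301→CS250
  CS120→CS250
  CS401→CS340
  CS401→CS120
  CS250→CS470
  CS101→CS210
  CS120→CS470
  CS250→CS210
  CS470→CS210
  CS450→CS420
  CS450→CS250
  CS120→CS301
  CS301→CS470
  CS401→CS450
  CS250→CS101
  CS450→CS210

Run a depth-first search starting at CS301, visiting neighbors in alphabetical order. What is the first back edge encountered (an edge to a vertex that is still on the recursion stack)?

CS120->CS250

DFS from CS301 (visiting neighbors in alphabetical order); mark gray on enter, black on exit:
CS301 gray
  CS250 gray
    CS101 gray
      CS210 gray
      CS210 black
    CS101 black
    CS250→CS210: CS210 black — skip
    CS401 gray
      CS120 gray
        CS120→CS210: CS210 black — skip
        CS120→CS250: CS250 is gray → back edge
First back edge: CS120 → CS250.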